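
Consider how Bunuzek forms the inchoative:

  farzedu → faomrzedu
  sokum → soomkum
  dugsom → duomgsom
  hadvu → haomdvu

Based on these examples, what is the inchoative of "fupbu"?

Every pair shown (farzedu → faomrzedu, sokum → soomkum, dugsom → duomgsom, …) follows the same rule: insert -om- after the first vowel.
So fupbu → fuompbu.

fuompbu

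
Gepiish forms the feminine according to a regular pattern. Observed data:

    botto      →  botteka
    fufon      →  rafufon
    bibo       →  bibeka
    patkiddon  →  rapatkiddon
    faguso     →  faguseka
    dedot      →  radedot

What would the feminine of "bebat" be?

faguso and dedot both have last vowel 'o' yet inflect differently (faguseka, radedot), so the last vowel is not what conditions the rule; the final letter is.
"bebat" ends in -t. The one such stem in the data (dedot → radedot) adds the prefix ra-, so the same rule applies.
The other pattern: stems ending in -o drop the final letter and add -eka.
So bebat → rabebat.

rabebat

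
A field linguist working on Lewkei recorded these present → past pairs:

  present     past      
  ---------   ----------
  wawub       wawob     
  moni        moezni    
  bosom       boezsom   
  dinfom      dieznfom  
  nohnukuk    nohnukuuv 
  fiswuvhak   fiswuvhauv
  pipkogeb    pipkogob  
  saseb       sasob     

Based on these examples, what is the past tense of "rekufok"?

rekufouv

"rekufok" ends in -k. The stems ending in -k (fiswuvhak → fiswuvhauv, nohnukuk → nohnukuuv) drop the final letter and add -uv.
The other patterns: stems ending in -b change the last vowel to 'o'; stems ending in -i or -m insert -ez- after the first vowel.
So rekufok → rekufouv.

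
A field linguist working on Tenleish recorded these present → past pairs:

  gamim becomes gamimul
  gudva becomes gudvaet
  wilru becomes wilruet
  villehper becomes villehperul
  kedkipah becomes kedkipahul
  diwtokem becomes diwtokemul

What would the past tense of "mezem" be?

mezemul

kedkipah and gudva both have last vowel 'a' yet inflect differently (kedkipahul, gudvaet), so the last vowel is not what conditions the rule; whether the stem ends in a vowel or a consonant is.
"mezem" ends in a consonant. The stems ending in a consonant (diwtokem → diwtokemul, gamim → gamimul, villehper → villehperul) add -ul.
The other pattern: stems ending in a vowel add -et.
So mezem → mezemul.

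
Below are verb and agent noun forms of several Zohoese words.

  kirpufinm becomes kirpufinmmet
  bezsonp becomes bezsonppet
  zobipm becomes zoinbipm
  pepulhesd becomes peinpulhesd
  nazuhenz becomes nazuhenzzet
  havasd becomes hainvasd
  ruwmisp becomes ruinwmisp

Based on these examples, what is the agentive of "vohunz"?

vohunzzet

kirpufinm and zobipm both end in -m yet inflect differently (kirpufinmmet, zoinbipm), so the final letter is not what conditions the rule; the second-to-last letter is.
"vohunz" has second-to-last letter 'n'. The stems whose second-to-last letter is 'n' (bezsonp → bezsonppet, kirpufinm → kirpufinmmet, nazuhenz → nazuhenzzet) double the final consonant and add -et.
The other pattern: stems whose second-to-last letter is 'p' or 's' insert -in- after the first vowel.
So vohunz → vohunzzet.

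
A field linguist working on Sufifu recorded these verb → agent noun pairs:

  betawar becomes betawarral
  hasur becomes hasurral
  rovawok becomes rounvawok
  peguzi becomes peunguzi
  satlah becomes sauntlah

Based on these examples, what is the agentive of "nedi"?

neundi

betawar and satlah both have last vowel 'a' yet inflect differently (betawarral, sauntlah), so the last vowel is not what conditions the rule; the final letter is.
"nedi" ends in -i. The one such stem in the data (peguzi → peunguzi) inserts -un- after the first vowel (as do rovawok, satlah), so the same rule applies.
The other pattern: stems ending in -r double the final consonant and add -al.
So nedi → neundi.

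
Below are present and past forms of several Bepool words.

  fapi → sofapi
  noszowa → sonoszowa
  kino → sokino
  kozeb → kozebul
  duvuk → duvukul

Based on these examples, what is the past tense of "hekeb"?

hekebul

kino and kozeb both begin with k- yet inflect differently (sokino, kozebul), so the first letter is not what conditions the rule; whether the stem ends in a vowel or a consonant is.
"hekeb" ends in a consonant. The stems ending in a consonant (kozeb → kozebul, duvuk → duvukul) add -ul.
So hekeb → hekebul.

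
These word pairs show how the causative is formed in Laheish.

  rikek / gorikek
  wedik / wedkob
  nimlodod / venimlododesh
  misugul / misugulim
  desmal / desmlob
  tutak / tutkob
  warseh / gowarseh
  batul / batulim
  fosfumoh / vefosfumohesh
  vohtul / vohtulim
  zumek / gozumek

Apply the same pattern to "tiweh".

gotiweh

"tiweh" has last vowel 'e'. The stems whose last vowel is 'e' (rikek → gorikek, warseh → gowarseh, zumek → gozumek) add the prefix go-.
The other patterns: stems whose last vowel is 'u' add -im; stems whose last vowel is 'o' add ve- … -esh around the stem; stems whose last vowel is 'a' or 'i' delete the last vowel and add -ob.
So tiweh → gotiweh.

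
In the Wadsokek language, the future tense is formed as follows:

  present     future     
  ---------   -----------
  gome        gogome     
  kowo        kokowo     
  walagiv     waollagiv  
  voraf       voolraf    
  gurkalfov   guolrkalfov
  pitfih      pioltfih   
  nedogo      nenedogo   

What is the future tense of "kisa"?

kikisa

"kisa" ends in a vowel. The stems ending in a vowel (gome → gogome, kowo → kokowo, nedogo → nenedogo) repeat the first consonant+vowel as a prefix.
So kisa → kikisa.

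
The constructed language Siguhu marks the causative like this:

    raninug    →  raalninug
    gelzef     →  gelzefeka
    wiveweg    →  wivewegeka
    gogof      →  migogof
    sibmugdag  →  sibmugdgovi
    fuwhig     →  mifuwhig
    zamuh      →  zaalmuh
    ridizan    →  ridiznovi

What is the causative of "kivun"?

sibmugdag and wiveweg both end in -g yet inflect differently (sibmugdgovi, wivewegeka), so the final letter is not what conditions the rule; the last vowel is.
"kivun" has last vowel 'u'. The stems whose last vowel is 'u' (raninug → raalninug, zamuh → zaalmuh) insert -al- after the first vowel.
The other patterns: stems whose last vowel is 'a' delete the last vowel and add -ovi; stems whose last vowel is 'e' add -eka; stems whose last vowel is 'i' or 'o' add the prefix mi-.
So kivun → kialvun.

kialvun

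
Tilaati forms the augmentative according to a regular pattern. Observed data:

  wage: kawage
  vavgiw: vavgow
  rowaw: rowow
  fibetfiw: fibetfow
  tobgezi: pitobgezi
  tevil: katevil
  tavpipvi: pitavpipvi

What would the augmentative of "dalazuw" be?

vavgiw and tobgezi both have last vowel 'i' yet inflect differently (vavgow, pitobgezi), so the last vowel is not what conditions the rule; the final letter is.
"dalazuw" ends in -w. The stems ending in -w (vavgiw → vavgow, fibetfiw → fibetfow, rowaw → rowow) change the last vowel to 'o'.
So dalazuw → dalazow.

dalazow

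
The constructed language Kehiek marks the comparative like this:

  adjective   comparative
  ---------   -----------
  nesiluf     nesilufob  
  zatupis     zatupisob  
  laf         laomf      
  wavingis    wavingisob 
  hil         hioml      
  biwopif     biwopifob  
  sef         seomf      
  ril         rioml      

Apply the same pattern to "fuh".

nesiluf and sef both end in -f yet inflect differently (nesilufob, seomf), so the final letter is not what conditions the rule; the number of vowels is.
"fuh" has 1 vowel. The stems with 1 vowel (hil → hioml, ril → rioml, sef → seomf) insert -om- after the first vowel.
So fuh → fuomh.

fuomh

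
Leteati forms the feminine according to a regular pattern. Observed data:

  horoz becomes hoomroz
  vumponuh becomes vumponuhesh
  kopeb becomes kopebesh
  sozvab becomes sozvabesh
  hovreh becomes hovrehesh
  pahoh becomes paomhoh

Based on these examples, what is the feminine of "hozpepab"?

hozpepabesh

pahoh and vumponuh both end in -h yet inflect differently (paomhoh, vumponuhesh), so the final letter is not what conditions the rule; the last vowel is.
"hozpepab" has last vowel 'a'. The one such stem in the data (sozvab → sozvabesh) adds -esh, so the same rule applies.
So hozpepab → hozpepabesh.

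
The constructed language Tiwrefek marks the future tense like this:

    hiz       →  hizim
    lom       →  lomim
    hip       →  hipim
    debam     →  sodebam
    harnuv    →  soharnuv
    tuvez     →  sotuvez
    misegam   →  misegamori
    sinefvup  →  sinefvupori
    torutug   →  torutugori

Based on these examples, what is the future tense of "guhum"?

"guhum" has 2 vowels. The stems with 2 vowels (debam → sodebam, harnuv → soharnuv, tuvez → sotuvez) add the prefix so-.
The other patterns: stems with 1 vowel add -im; stems with 3 vowels add -ori.
So guhum → soguhum.

soguhum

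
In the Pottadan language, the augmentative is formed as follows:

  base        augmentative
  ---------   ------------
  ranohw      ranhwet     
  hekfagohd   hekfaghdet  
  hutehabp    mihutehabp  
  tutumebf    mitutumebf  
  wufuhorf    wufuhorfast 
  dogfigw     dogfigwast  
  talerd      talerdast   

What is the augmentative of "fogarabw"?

mifogarabw

tutumebf and wufuhorf both end in -f yet inflect differently (mitutumebf, wufuhorfast), so the final letter is not what conditions the rule; the second-to-last letter is.
"fogarabw" has second-to-last letter 'b'. The stems whose second-to-last letter is 'b' (hutehabp → mihutehabp, tutumebf → mitutumebf) add the prefix mi-.
So fogarabw → mifogarabw.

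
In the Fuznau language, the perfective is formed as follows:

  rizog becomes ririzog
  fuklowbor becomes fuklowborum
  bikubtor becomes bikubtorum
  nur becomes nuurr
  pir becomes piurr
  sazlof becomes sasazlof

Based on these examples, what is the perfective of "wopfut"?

"wopfut" has 2 vowels. The stems with 2 vowels (rizog → ririzog, sazlof → sasazlof) repeat the first consonant+vowel as a prefix.
The other patterns: stems with 1 vowel insert -ur- after the first vowel; stems with 3 vowels add -um.
So wopfut → wowopfut.

wowopfut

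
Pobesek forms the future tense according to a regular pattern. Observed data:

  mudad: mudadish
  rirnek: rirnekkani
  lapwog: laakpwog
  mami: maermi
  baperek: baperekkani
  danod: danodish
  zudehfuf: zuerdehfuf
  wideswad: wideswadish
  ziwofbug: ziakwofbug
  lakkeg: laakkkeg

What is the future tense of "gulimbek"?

gulimbekkani

"gulimbek" ends in -k. The stems ending in -k (baperek → baperekkani, rirnek → rirnekkani) double the final consonant and add -ani.
So gulimbek → gulimbekkani.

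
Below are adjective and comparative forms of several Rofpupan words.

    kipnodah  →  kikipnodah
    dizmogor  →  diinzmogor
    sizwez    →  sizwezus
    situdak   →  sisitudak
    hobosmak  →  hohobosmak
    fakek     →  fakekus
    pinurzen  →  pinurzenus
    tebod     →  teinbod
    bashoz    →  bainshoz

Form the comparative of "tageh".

tagehus

hobosmak and fakek both end in -k yet inflect differently (hohobosmak, fakekus), so the final letter is not what conditions the rule; the last vowel is.
"tageh" has last vowel 'e'. The stems whose last vowel is 'e' (pinurzen → pinurzenus, fakek → fakekus, sizwez → sizwezus) add -us.
So tageh → tagehus.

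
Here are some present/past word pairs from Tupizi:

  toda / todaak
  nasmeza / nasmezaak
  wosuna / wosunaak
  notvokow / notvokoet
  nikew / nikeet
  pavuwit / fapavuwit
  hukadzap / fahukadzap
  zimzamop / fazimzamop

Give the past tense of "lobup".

toda and hukadzap both have last vowel 'a' yet inflect differently (todaak, fahukadzap), so the last vowel is not what conditions the rule; the final letter is.
"lobup" ends in -p. The stems ending in -p (hukadzap → fahukadzap, zimzamop → fazimzamop) add the prefix fa-.
The other patterns: stems ending in -a add -ak; stems ending in -w drop the final letter and add -et.
So lobup → falobup.

falobup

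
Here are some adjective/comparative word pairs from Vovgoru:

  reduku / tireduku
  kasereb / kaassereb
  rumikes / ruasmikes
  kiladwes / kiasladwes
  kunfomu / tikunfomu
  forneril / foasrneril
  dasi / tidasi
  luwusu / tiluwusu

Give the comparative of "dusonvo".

forneril and dasi both have last vowel 'i' yet inflect differently (foasrneril, tidasi), so the last vowel is not what conditions the rule; whether the stem ends in a vowel or a consonant is.
"dusonvo" ends in a vowel. The stems ending in a vowel (kunfomu → tikunfomu, dasi → tidasi, luwusu → tiluwusu) add the prefix ti-.
The other pattern: stems ending in a consonant insert -as- after the first vowel.
So dusonvo → tidusonvo.

tidusonvo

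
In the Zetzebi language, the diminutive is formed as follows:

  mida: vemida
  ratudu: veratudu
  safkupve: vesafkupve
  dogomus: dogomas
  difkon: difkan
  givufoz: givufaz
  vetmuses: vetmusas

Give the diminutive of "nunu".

"nunu" ends in a vowel. The stems ending in a vowel (mida → vemida, ratudu → veratudu, safkupve → vesafkupve) add the prefix ve-.
The other pattern: stems ending in a consonant change the last vowel to 'a'.
So nunu → venunu.

venunu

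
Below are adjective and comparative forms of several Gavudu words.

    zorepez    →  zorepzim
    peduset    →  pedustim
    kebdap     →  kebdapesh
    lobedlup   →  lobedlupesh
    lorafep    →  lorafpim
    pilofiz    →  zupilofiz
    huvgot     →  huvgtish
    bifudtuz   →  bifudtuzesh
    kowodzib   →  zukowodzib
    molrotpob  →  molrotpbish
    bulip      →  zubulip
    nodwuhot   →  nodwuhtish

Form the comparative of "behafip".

zubehafip

lorafep and bulip both end in -p yet inflect differently (lorafpim, zubulip), so the final letter is not what conditions the rule; the last vowel is.
"behafip" has last vowel 'i'. The stems whose last vowel is 'i' (bulip → zubulip, pilofiz → zupilofiz, kowodzib → zukowodzib) add the prefix zu-.
The other patterns: stems whose last vowel is 'e' delete the last vowel and add -im; stems whose last vowel is 'o' delete the last vowel and add -ish; stems whose last vowel is 'a' or 'u' add -esh.
So behafip → zubehafip.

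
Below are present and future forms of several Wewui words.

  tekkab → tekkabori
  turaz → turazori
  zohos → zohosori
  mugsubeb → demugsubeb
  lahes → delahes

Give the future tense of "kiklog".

"kiklog" has last vowel 'o'. The one such stem in the data (zohos → zohosori) adds -ori, so the same rule applies.
So kiklog → kiklogori.

kiklogori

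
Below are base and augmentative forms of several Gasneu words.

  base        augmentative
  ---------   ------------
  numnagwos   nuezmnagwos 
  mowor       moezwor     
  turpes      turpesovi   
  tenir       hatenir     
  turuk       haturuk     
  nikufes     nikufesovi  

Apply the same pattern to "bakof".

turpes and numnagwos both end in -s yet inflect differently (turpesovi, nuezmnagwos), so the final letter is not what conditions the rule; the last vowel is.
"bakof" has last vowel 'o'. The stems whose last vowel is 'o' (numnagwos → nuezmnagwos, mowor → moezwor) insert -ez- after the first vowel.
So bakof → baezkof.

baezkof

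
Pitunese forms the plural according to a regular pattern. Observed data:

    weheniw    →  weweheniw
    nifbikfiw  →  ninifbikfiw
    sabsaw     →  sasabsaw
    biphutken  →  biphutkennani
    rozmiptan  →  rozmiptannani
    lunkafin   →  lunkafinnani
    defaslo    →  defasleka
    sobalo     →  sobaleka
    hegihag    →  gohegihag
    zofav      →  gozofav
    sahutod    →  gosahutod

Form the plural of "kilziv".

sabsaw and rozmiptan both have last vowel 'a' yet inflect differently (sasabsaw, rozmiptannani), so the last vowel is not what conditions the rule; the final letter is.
"kilziv" ends in -v. The one such stem in the data (zofav → gozofav) adds the prefix go-, so the same rule applies.
So kilziv → gokilziv.

gokilziv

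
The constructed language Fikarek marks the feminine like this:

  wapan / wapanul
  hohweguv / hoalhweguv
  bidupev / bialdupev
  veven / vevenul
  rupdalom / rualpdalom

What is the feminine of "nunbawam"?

nualnbawam

veven and bidupev both have last vowel 'e' yet inflect differently (vevenul, bialdupev), so the last vowel is not what conditions the rule; the final letter is.
"nunbawam" ends in -m. The one such stem in the data (rupdalom → rualpdalom) inserts -al- after the first vowel (as do hohweguv, bidupev), so the same rule applies.
The other pattern: stems ending in -n add -ul.
So nunbawam → nualnbawam.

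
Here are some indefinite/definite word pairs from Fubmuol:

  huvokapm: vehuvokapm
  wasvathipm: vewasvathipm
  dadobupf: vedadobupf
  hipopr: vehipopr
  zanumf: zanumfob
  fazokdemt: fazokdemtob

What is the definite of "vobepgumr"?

dadobupf and zanumf both end in -f yet inflect differently (vedadobupf, zanumfob), so the final letter is not what conditions the rule; the second-to-last letter is.
"vobepgumr" has second-to-last letter 'm'. The stems whose second-to-last letter is 'm' (zanumf → zanumfob, fazokdemt → fazokdemtob) add -ob.
So vobepgumr → vobepgumrob.

vobepgumrob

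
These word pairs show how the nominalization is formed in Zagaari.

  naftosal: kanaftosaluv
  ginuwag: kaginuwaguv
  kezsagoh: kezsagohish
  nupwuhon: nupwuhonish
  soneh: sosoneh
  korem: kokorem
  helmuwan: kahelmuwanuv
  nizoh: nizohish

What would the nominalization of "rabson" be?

rabsonish

"rabson" has last vowel 'o'. The stems whose last vowel is 'o' (nupwuhon → nupwuhonish, kezsagoh → kezsagohish, nizoh → nizohish) add -ish.
The other patterns: stems whose last vowel is 'e' repeat the first consonant+vowel as a prefix; stems whose last vowel is 'a' add ka- … -uv around the stem.
So rabson → rabsonish.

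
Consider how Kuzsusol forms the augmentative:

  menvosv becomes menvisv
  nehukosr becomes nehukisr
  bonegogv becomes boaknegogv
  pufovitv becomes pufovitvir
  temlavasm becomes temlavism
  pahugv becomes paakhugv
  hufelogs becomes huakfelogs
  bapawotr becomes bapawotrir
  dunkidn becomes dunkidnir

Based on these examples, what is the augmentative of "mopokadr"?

pahugv and menvosv both end in -v yet inflect differently (paakhugv, menvisv), so the final letter is not what conditions the rule; the second-to-last letter is.
"mopokadr" has second-to-last letter 'd'. The one such stem in the data (dunkidn → dunkidnir) adds -ir, so the same rule applies.
So mopokadr → mopokadrir.

mopokadrir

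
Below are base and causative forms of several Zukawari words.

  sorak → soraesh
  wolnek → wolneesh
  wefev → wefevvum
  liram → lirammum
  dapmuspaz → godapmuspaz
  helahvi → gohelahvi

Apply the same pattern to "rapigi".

wolnek and wefev both have last vowel 'e' yet inflect differently (wolneesh, wefevvum), so the last vowel is not what conditions the rule; the final letter is.
"rapigi" ends in -i. The one such stem in the data (helahvi → gohelahvi) adds the prefix go-, so the same rule applies.
The other patterns: stems ending in -k drop the final letter and add -esh; stems ending in -m or -v double the final consonant and add -um.
So rapigi → gorapigi.

gorapigi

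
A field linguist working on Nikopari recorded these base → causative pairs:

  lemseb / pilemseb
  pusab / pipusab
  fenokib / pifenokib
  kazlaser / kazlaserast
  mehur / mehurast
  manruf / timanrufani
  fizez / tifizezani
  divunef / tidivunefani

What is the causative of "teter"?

teterast

lemseb and kazlaser both have last vowel 'e' yet inflect differently (pilemseb, kazlaserast), so the last vowel is not what conditions the rule; the final letter is.
"teter" ends in -r. The stems ending in -r (kazlaser → kazlaserast, mehur → mehurast) add -ast.
So teter → teterast.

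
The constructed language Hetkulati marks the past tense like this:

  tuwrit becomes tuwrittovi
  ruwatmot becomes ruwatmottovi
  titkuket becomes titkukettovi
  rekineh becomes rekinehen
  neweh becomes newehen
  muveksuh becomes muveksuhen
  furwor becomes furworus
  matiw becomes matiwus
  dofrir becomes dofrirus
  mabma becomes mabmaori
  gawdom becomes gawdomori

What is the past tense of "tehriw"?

tehriwus

"tehriw" ends in -w. The one such stem in the data (matiw → matiwus) adds -us, so the same rule applies.
The other patterns: stems ending in -t double the final consonant and add -ovi; stems ending in -h add -en; stems ending in -a or -m add -ori.
So tehriw → tehriwus.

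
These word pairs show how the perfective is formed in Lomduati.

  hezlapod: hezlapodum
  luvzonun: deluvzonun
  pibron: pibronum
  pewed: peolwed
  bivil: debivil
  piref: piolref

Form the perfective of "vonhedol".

"vonhedol" has last vowel 'o'. The stems whose last vowel is 'o' (hezlapod → hezlapodum, pibron → pibronum) add -um.
So vonhedol → vonhedolum.

vonhedolum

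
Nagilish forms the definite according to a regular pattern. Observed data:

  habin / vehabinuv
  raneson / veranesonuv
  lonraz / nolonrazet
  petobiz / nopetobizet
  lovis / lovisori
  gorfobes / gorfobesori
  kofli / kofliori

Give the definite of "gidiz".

nogidizet

habin and petobiz both have last vowel 'i' yet inflect differently (vehabinuv, nopetobizet), so the last vowel is not what conditions the rule; the final letter is.
"gidiz" ends in -z. The stems ending in -z (lonraz → nolonrazet, petobiz → nopetobizet) add no- … -et around the stem.
So gidiz → nogidizet.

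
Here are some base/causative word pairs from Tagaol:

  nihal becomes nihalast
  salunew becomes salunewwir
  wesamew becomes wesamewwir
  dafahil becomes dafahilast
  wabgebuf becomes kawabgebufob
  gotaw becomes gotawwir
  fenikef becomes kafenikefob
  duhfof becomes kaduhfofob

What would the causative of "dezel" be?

dezelast

nihal and gotaw both have last vowel 'a' yet inflect differently (nihalast, gotawwir), so the last vowel is not what conditions the rule; the final letter is.
"dezel" ends in -l. The stems ending in -l (dafahil → dafahilast, nihal → nihalast) add -ast.
So dezel → dezelast.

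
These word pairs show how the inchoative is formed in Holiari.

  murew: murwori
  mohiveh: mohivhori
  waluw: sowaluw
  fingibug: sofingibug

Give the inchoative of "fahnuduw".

sofahnuduw

"fahnuduw" has last vowel 'u'. The stems whose last vowel is 'u' (waluw → sowaluw, fingibug → sofingibug) add the prefix so-.
So fahnuduw → sofahnuduw.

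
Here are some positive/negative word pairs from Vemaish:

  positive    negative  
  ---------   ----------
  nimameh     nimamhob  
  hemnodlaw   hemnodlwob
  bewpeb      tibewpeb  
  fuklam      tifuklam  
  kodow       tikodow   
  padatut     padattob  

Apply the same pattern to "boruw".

tiboruw

hemnodlaw and kodow both end in -w yet inflect differently (hemnodlwob, tikodow), so the final letter is not what conditions the rule; the number of vowels is.
"boruw" has 2 vowels. The stems with 2 vowels (bewpeb → tibewpeb, kodow → tikodow, fuklam → tifuklam) add the prefix ti-.
The other pattern: stems with 3 vowels delete the last vowel and add -ob.
So boruw → tiboruw.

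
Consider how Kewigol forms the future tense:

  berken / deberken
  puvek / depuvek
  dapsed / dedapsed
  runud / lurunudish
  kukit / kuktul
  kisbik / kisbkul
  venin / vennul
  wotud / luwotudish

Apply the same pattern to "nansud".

wotud and dapsed both end in -d yet inflect differently (luwotudish, dedapsed), so the final letter is not what conditions the rule; the last vowel is.
"nansud" has last vowel 'u'. The stems whose last vowel is 'u' (wotud → luwotudish, runud → lurunudish) add lu- … -ish around the stem.
The other patterns: stems whose last vowel is 'i' delete the last vowel and add -ul; stems whose last vowel is 'e' add the prefix de-.
So nansud → lunansudish.

lunansudish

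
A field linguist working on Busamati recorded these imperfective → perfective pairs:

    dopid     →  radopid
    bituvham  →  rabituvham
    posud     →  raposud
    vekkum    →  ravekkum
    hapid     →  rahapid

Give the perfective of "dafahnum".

radafahnum

Every pair shown (dopid → radopid, bituvham → rabituvham, posud → raposud, …) follows the same rule: add the prefix ra-.
So dafahnum → radafahnum.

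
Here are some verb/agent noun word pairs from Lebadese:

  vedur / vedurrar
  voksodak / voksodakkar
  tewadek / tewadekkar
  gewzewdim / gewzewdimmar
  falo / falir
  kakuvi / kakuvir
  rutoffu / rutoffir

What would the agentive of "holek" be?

holekkar

gewzewdim and kakuvi both have last vowel 'i' yet inflect differently (gewzewdimmar, kakuvir), so the last vowel is not what conditions the rule; whether the stem ends in a vowel or a consonant is.
"holek" ends in a consonant. The stems ending in a consonant (vedur → vedurrar, voksodak → voksodakkar, tewadek → tewadekkar) double the final consonant and add -ar.
So holek → holekkar.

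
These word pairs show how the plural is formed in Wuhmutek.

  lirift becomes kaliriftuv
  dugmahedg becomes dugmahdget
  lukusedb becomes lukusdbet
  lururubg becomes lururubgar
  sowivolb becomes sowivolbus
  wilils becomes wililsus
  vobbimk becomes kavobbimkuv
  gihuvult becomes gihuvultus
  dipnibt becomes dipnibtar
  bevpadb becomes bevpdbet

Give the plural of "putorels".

putorelsus

"putorels" has second-to-last letter 'l'. The stems whose second-to-last letter is 'l' (wilils → wililsus, gihuvult → gihuvultus, sowivolb → sowivolbus) add -us.
The other patterns: stems whose second-to-last letter is 'b' add -ar; stems whose second-to-last letter is 'd' delete the last vowel and add -et; stems whose second-to-last letter is 'f' or 'm' add ka- … -uv around the stem.
So putorels → putorelsus.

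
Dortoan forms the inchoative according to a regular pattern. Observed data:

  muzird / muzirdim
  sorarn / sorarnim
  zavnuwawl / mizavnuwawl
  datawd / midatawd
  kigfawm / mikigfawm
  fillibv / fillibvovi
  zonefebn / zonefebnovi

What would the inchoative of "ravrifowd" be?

muzird and datawd both end in -d yet inflect differently (muzirdim, midatawd), so the final letter is not what conditions the rule; the second-to-last letter is.
"ravrifowd" has second-to-last letter 'w'. The stems whose second-to-last letter is 'w' (zavnuwawl → mizavnuwawl, datawd → midatawd, kigfawm → mikigfawm) add the prefix mi-.
The other patterns: stems whose second-to-last letter is 'r' add -im; stems whose second-to-last letter is 'b' add -ovi.
So ravrifowd → miravrifowd.

miravrifowd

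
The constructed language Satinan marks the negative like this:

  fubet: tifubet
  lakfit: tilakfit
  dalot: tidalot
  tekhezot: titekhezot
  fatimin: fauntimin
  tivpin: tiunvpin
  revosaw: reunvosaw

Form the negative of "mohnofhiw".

"mohnofhiw" ends in -w. The one such stem in the data (revosaw → reunvosaw) inserts -un- after the first vowel (as do fatimin, tivpin), so the same rule applies.
So mohnofhiw → mounhnofhiw.

mounhnofhiw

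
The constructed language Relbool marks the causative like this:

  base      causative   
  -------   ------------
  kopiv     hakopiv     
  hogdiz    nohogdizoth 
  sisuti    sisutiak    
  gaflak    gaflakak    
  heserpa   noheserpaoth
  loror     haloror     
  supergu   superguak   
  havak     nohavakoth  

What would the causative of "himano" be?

gaflak and havak both end in -k yet inflect differently (gaflakak, nohavakoth), so the final letter is not what conditions the rule; the first letter is.
"himano" begins with h-. The stems beginning with h- (hogdiz → nohogdizoth, havak → nohavakoth, heserpa → noheserpaoth) add no- … -oth around the stem.
The other patterns: stems beginning with g- or s- add -ak; stems beginning with k- or l- add the prefix ha-.
So himano → nohimanooth.

nohimanooth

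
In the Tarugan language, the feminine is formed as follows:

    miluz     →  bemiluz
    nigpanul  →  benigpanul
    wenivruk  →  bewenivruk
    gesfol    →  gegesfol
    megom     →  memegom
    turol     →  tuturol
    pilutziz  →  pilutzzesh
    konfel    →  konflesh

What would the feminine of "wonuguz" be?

bewonuguz

"wonuguz" has last vowel 'u'. The stems whose last vowel is 'u' (miluz → bemiluz, nigpanul → benigpanul, wenivruk → bewenivruk) add the prefix be-.
The other patterns: stems whose last vowel is 'o' repeat the first consonant+vowel as a prefix; stems whose last vowel is 'e' or 'i' delete the last vowel and add -esh.
So wonuguz → bewonuguz.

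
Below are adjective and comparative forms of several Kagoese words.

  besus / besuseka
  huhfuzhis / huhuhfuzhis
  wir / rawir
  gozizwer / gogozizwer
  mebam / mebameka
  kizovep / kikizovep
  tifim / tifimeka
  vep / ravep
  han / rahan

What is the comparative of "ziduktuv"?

ziziduktuv

besus and huhfuzhis both end in -s yet inflect differently (besuseka, huhuhfuzhis), so the final letter is not what conditions the rule; the number of vowels is.
"ziduktuv" has 3 vowels. The stems with 3 vowels (huhfuzhis → huhuhfuzhis, kizovep → kikizovep, gozizwer → gogozizwer) repeat the first consonant+vowel as a prefix.
So ziduktuv → ziziduktuv.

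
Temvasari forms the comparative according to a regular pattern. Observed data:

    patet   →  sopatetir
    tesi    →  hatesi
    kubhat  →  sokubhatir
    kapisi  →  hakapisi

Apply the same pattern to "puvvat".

kubhat and kapisi both begin with k- yet inflect differently (sokubhatir, hakapisi), so the first letter is not what conditions the rule; whether the stem ends in a vowel or a consonant is.
"puvvat" ends in a consonant. The stems ending in a consonant (patet → sopatetir, kubhat → sokubhatir) add so- … -ir around the stem.
So puvvat → sopuvvatir.

sopuvvatir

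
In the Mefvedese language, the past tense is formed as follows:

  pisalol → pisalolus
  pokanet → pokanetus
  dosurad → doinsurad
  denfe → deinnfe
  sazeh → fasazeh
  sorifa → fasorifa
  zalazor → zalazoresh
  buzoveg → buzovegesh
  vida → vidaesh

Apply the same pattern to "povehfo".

povehfous

sorifa and vida both end in -a yet inflect differently (fasorifa, vidaesh), so the final letter is not what conditions the rule; the first letter is.
"povehfo" begins with p-. The stems beginning with p- (pisalol → pisalolus, pokanet → pokanetus) add -us.
So povehfo → povehfous.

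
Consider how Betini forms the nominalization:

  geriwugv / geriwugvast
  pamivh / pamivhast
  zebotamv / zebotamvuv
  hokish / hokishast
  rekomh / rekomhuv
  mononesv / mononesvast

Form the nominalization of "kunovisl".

kunovislast

rekomh and pamivh both end in -h yet inflect differently (rekomhuv, pamivhast), so the final letter is not what conditions the rule; the second-to-last letter is.
"kunovisl" has second-to-last letter 's'. The stems whose second-to-last letter is 's' (hokish → hokishast, mononesv → mononesvast) add -ast.
The other pattern: stems whose second-to-last letter is 'm' add -uv.
So kunovisl → kunovislast.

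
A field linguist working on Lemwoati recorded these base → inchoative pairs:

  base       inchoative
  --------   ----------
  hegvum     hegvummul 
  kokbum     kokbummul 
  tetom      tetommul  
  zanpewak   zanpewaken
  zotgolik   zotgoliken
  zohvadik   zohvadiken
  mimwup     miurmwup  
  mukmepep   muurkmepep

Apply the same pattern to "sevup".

seurvup

hegvum and mimwup both have last vowel 'u' yet inflect differently (hegvummul, miurmwup), so the last vowel is not what conditions the rule; the final letter is.
"sevup" ends in -p. The stems ending in -p (mimwup → miurmwup, mukmepep → muurkmepep) insert -ur- after the first vowel.
The other patterns: stems ending in -m double the final consonant and add -ul; stems ending in -k add -en.
So sevup → seurvup.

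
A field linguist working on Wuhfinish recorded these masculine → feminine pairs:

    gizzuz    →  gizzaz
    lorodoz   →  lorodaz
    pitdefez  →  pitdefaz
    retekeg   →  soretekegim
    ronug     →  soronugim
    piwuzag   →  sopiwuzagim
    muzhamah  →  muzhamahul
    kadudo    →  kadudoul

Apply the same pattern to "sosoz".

sosaz

pitdefez and retekeg both have last vowel 'e' yet inflect differently (pitdefaz, soretekegim), so the last vowel is not what conditions the rule; the final letter is.
"sosoz" ends in -z. The stems ending in -z (gizzuz → gizzaz, lorodoz → lorodaz, pitdefez → pitdefaz) change the last vowel to 'a'.
The other patterns: stems ending in -g add so- … -im around the stem; stems ending in -h or -o add -ul.
So sosoz → sosaz.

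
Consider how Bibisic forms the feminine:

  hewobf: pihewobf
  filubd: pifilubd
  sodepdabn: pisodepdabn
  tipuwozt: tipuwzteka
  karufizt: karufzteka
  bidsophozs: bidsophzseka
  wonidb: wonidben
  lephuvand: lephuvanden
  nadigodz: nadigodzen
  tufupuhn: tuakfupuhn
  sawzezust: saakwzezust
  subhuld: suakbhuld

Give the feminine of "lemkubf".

pilemkubf

filubd and lephuvand both end in -d yet inflect differently (pifilubd, lephuvanden), so the final letter is not what conditions the rule; the second-to-last letter is.
"lemkubf" has second-to-last letter 'b'. The stems whose second-to-last letter is 'b' (hewobf → pihewobf, filubd → pifilubd, sodepdabn → pisodepdabn) add the prefix pi-.
So lemkubf → pilemkubf.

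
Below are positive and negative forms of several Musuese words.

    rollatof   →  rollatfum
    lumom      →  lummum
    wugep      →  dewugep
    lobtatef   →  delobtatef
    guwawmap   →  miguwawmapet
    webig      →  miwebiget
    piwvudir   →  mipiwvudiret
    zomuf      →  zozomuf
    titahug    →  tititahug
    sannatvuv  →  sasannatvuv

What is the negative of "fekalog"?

"fekalog" has last vowel 'o'. The stems whose last vowel is 'o' (rollatof → rollatfum, lumom → lummum) delete the last vowel and add -um.
The other patterns: stems whose last vowel is 'e' add the prefix de-; stems whose last vowel is 'a' or 'i' add mi- … -et around the stem; stems whose last vowel is 'u' repeat the first consonant+vowel as a prefix.
So fekalog → fekalgum.

fekalgum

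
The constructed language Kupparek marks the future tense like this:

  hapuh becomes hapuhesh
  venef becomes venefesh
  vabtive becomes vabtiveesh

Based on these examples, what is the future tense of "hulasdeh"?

hulasdehesh

Every pair shown (hapuh → hapuhesh, venef → venefesh, vabtive → vabtiveesh) follows the same rule: add -esh.
So hulasdeh → hulasdehesh.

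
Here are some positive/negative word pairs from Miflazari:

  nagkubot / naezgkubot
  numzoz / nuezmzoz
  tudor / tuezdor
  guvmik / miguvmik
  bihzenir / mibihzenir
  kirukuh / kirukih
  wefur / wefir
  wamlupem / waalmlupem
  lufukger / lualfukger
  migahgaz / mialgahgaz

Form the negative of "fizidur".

fizidir

tudor and bihzenir both end in -r yet inflect differently (tuezdor, mibihzenir), so the final letter is not what conditions the rule; the last vowel is.
"fizidur" has last vowel 'u'. The stems whose last vowel is 'u' (kirukuh → kirukih, wefur → wefir) change the last vowel to 'i'.
The other patterns: stems whose last vowel is 'o' insert -ez- after the first vowel; stems whose last vowel is 'i' add the prefix mi-; stems whose last vowel is 'a' or 'e' insert -al- after the first vowel.
So fizidur → fizidir.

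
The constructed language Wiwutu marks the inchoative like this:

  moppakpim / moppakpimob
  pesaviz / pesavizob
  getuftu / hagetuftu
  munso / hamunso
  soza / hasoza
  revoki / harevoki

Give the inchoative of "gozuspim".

gozuspimob

moppakpim and revoki both have last vowel 'i' yet inflect differently (moppakpimob, harevoki), so the last vowel is not what conditions the rule; whether the stem ends in a vowel or a consonant is.
"gozuspim" ends in a consonant. The stems ending in a consonant (moppakpim → moppakpimob, pesaviz → pesavizob) add -ob.
So gozuspim → gozuspimob.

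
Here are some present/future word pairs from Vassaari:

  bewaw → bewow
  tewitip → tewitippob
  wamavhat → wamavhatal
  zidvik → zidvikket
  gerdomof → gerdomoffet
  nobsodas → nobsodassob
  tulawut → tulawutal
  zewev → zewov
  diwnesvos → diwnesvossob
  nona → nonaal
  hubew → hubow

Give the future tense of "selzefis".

selzefissob

"selzefis" ends in -s. The stems ending in -s (nobsodas → nobsodassob, diwnesvos → diwnesvossob) double the final consonant and add -ob.
The other patterns: stems ending in -f or -k double the final consonant and add -et; stems ending in -a or -t add -al; stems ending in -v or -w change the last vowel to 'o'.
So selzefis → selzefissob.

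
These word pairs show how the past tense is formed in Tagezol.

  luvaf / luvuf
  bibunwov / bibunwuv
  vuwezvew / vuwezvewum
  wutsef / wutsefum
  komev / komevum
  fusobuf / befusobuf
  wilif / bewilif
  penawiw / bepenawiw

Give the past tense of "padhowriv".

bepadhowriv

"padhowriv" has last vowel 'i'. The stems whose last vowel is 'i' (wilif → bewilif, penawiw → bepenawiw) add the prefix be-.
The other patterns: stems whose last vowel is 'a' or 'o' change the last vowel to 'u'; stems whose last vowel is 'e' add -um.
So padhowriv → bepadhowriv.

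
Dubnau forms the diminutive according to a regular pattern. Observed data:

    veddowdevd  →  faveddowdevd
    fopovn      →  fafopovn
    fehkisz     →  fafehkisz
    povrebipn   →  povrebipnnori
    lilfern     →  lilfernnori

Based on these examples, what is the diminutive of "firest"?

"firest" has second-to-last letter 's'. The one such stem in the data (fehkisz → fafehkisz) adds the prefix fa-, so the same rule applies.
The other pattern: stems whose second-to-last letter is 'p' or 'r' double the final consonant and add -ori.
So firest → fafirest.

fafirest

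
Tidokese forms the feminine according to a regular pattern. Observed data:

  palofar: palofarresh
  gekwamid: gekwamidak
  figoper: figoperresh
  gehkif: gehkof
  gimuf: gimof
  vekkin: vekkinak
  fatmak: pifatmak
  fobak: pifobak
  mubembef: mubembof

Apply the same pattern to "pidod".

pidodak

"pidod" ends in -d. The one such stem in the data (gekwamid → gekwamidak) adds -ak, so the same rule applies.
So pidod → pidodak.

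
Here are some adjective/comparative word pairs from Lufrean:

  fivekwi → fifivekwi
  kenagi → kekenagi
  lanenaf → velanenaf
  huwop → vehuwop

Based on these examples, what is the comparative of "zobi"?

zozobi

"zobi" ends in a vowel. The stems ending in a vowel (fivekwi → fifivekwi, kenagi → kekenagi) repeat the first consonant+vowel as a prefix.
So zobi → zozobi.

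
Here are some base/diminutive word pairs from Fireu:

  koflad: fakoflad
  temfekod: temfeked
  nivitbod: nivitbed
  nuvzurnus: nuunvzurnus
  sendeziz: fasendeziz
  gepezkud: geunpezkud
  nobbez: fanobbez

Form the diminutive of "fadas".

fafadas

temfekod and gepezkud both end in -d yet inflect differently (temfeked, geunpezkud), so the final letter is not what conditions the rule; the last vowel is.
"fadas" has last vowel 'a'. The one such stem in the data (koflad → fakoflad) adds the prefix fa-, so the same rule applies.
So fadas → fafadas.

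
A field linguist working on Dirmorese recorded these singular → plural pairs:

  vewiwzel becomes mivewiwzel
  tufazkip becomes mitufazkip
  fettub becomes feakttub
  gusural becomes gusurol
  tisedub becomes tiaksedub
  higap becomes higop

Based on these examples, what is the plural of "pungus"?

puakngus

higap and tufazkip both end in -p yet inflect differently (higop, mitufazkip), so the final letter is not what conditions the rule; the last vowel is.
"pungus" has last vowel 'u'. The stems whose last vowel is 'u' (tisedub → tiaksedub, fettub → feakttub) insert -ak- after the first vowel.
The other patterns: stems whose last vowel is 'a' change the last vowel to 'o'; stems whose last vowel is 'e' or 'i' add the prefix mi-.
So pungus → puakngus.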